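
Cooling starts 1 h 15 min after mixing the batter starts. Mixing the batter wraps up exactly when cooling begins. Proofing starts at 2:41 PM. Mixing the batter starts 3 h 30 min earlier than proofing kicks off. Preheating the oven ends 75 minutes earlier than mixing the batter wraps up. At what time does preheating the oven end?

Mixing the batter starts at 2:41 PM − 210 min = 11:11 AM.
Cooling starts at 11:11 AM + 75 min = 12:26 PM.
So mixing the batter ends at 12:26 PM.
Preheating the oven ends at 12:26 PM − 75 min = 11:11 AM.

11:11 AM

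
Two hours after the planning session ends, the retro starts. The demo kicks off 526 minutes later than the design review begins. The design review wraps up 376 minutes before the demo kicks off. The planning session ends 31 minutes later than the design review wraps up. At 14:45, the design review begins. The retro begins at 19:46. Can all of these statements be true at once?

The demo starts at 14:45 + 526 min = 23:31.
The design review ends at 23:31 − 376 min = 17:15.
The planning session ends at 17:15 + 31 min = 17:46.
The retro starts at 17:46 + 120 min = 19:46.
That matches the stated 19:46, so the schedule is consistent.

Yes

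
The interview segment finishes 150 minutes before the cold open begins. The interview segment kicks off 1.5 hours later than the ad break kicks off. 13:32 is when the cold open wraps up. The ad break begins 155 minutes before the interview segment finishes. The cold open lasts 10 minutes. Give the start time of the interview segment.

The cold open starts at 13:32 − 10 min = 13:22.
The interview segment ends at 13:22 − 150 min = 10:52.
The ad break starts at 10:52 − 155 min = 08:17.
The interview segment starts at 08:17 + 90 min = 09:47.

09:47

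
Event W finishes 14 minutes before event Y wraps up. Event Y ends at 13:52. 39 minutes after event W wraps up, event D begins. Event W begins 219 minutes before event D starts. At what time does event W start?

Event W ends at 13:52 − 14 min = 13:38.
Event D starts at 13:38 + 39 min = 14:17.
Event W starts at 14:17 − 219 min = 10:38.

10:38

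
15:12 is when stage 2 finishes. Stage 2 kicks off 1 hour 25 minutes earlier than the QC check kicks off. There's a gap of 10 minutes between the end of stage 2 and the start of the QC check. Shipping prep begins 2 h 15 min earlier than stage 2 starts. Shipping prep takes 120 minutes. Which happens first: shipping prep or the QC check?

shipping prep

The QC check starts at 15:12 + 10 min = 15:22.
Stage 2 starts at 15:22 − 85 min = 13:57.
Shipping prep starts at 13:57 − 135 min = 11:42.
Shipping prep starts at 11:42 and the QC check starts at 15:22, so shipping prep is first.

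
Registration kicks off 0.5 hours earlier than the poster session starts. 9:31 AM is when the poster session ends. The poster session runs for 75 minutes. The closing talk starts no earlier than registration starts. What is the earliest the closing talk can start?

7:46 AM

The poster session starts at 9:31 AM − 75 min = 8:16 AM.
Registration starts at 8:16 AM − 30 min = 7:46 AM.
The closing talk is bounded by registration, so the earliest it can start is 7:46 AM.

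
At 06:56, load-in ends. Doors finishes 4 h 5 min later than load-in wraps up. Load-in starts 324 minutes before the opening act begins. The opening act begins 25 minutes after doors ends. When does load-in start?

Doors ends at 06:56 + 245 min = 11:01.
The opening act starts at 11:01 + 25 min = 11:26.
Load-in starts at 11:26 − 324 min = 06:02.

06:02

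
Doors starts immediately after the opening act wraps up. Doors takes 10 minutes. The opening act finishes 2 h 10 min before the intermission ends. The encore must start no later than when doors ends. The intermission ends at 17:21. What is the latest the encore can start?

15:21

The opening act ends at 17:21 − 130 min = 15:11.
So doors starts at 15:11.
Doors ends at 15:11 + 10 min = 15:21.
The encore is bounded by doors, so the latest it can start is 15:21.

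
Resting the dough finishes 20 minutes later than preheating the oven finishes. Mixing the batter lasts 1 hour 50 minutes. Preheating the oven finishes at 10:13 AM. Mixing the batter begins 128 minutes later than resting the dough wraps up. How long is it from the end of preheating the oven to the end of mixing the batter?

Resting the dough ends at 10:13 AM + 20 min = 10:33 AM.
Mixing the batter starts at 10:33 AM + 128 min = 12:41 PM.
Mixing the batter ends at 12:41 PM + 110 min = 2:31 PM.
From 10:13 AM to 2:31 PM is 4 h 18 min.

4 h 18 min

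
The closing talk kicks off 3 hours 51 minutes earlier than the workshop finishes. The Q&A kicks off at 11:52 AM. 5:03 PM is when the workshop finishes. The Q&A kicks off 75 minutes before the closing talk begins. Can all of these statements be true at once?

No

The closing talk starts at 5:03 PM − 231 min = 1:12 PM.
The Q&A starts at 1:12 PM − 75 min = 11:57 AM.
But the Q&A is also said to start at 11:52 AM — a 5-minute conflict.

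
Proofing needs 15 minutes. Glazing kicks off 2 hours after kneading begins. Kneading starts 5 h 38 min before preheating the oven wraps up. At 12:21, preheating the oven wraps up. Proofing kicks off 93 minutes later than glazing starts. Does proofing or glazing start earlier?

glazing

Kneading starts at 12:21 − 338 min = 06:43.
Glazing starts at 06:43 + 120 min = 08:43.
Proofing starts at 08:43 + 93 min = 10:16.
Proofing starts at 10:16 and glazing starts at 08:43, so glazing is first.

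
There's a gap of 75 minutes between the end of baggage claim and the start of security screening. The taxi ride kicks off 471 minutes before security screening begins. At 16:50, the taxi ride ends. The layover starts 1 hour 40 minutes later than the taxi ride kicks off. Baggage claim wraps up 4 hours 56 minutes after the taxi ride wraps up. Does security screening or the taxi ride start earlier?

the taxi ride

Baggage claim ends at 16:50 + 296 min = 21:46.
Security screening starts at 21:46 + 75 min = 23:01.
The taxi ride starts at 23:01 − 471 min = 15:10.
Security screening starts at 23:01 and the taxi ride starts at 15:10, so the taxi ride is first.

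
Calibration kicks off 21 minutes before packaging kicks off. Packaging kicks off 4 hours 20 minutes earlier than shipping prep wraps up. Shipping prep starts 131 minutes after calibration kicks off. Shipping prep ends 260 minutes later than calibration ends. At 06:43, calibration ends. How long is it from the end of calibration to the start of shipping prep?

1 h 50 min

Shipping prep ends at 06:43 + 260 min = 11:03.
Packaging starts at 11:03 − 260 min = 06:43.
Calibration starts at 06:43 − 21 min = 06:22.
Shipping prep starts at 06:22 + 131 min = 08:33.
From 06:43 to 08:33 is 1 h 50 min.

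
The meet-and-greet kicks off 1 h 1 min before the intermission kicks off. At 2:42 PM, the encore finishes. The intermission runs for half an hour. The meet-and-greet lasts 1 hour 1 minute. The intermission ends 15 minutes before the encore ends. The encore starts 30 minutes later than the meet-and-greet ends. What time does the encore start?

2:27 PM

The intermission ends at 2:42 PM − 15 min = 2:27 PM.
The intermission starts at 2:27 PM − 30 min = 1:57 PM.
The meet-and-greet starts at 1:57 PM − 61 min = 12:56 PM.
The meet-and-greet ends at 12:56 PM + 61 min = 1:57 PM.
The encore starts at 1:57 PM + 30 min = 2:27 PM.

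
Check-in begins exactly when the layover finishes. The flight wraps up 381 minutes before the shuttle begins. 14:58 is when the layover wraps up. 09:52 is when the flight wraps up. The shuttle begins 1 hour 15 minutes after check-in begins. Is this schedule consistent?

Check-in starts at 14:58.
The shuttle starts at 14:58 + 75 min = 16:13.
The flight ends at 16:13 − 381 min = 09:52.
That matches the stated 09:52, so the schedule is consistent.

Yes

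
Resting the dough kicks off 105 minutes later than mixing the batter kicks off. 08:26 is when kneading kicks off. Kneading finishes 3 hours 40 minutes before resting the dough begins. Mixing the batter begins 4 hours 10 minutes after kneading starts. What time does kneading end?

10:41

Mixing the batter starts at 08:26 + 250 min = 12:36.
Resting the dough starts at 12:36 + 105 min = 14:21.
Kneading ends at 14:21 − 220 min = 10:41.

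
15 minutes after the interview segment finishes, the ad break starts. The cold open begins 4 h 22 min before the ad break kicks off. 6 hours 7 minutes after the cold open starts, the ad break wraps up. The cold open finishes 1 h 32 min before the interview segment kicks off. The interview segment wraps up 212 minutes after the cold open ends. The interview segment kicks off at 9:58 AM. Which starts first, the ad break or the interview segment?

The cold open ends at 9:58 AM − 92 min = 8:26 AM.
The interview segment ends at 8:26 AM + 212 min = 11:58 AM.
The ad break starts at 11:58 AM + 15 min = 12:13 PM.
The ad break starts at 12:13 PM and the interview segment starts at 9:58 AM, so the interview segment is first.

the interview segment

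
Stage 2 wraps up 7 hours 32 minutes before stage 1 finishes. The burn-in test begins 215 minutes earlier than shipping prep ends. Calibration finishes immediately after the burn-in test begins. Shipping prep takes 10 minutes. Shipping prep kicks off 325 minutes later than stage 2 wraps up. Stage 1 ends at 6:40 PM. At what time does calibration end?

1:08 PM

Stage 2 ends at 6:40 PM − 452 min = 11:08 AM.
Shipping prep starts at 11:08 AM + 325 min = 4:33 PM.
Shipping prep ends at 4:33 PM + 10 min = 4:43 PM.
The burn-in test starts at 4:43 PM − 215 min = 1:08 PM.
So calibration ends at 1:08 PM.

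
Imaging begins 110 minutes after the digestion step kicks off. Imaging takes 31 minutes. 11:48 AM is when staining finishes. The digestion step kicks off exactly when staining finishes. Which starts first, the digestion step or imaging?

the digestion step

The digestion step starts at 11:48 AM.
Imaging starts at 11:48 AM + 110 min = 1:38 PM.
The digestion step starts at 11:48 AM and imaging starts at 1:38 PM, so the digestion step is first.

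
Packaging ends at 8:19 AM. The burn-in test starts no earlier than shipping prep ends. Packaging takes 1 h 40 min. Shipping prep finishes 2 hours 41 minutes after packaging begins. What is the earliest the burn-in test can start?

9:20 AM

Packaging starts at 8:19 AM − 100 min = 6:39 AM.
Shipping prep ends at 6:39 AM + 161 min = 9:20 AM.
The burn-in test is bounded by shipping prep, so the earliest it can start is 9:20 AM.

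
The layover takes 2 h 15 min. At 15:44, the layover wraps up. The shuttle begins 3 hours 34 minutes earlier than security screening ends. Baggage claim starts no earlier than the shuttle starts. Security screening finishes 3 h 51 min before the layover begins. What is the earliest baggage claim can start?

06:04

The layover starts at 15:44 − 135 min = 13:29.
Security screening ends at 13:29 − 231 min = 09:38.
The shuttle starts at 09:38 − 214 min = 06:04.
Baggage claim is bounded by the shuttle, so the earliest it can start is 06:04.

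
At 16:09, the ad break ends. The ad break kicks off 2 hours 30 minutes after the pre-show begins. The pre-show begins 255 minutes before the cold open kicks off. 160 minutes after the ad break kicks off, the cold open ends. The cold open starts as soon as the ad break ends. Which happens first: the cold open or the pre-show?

The cold open starts at 16:09.
The pre-show starts at 16:09 − 255 min = 11:54.
The cold open starts at 16:09 and the pre-show starts at 11:54, so the pre-show is first.

the pre-show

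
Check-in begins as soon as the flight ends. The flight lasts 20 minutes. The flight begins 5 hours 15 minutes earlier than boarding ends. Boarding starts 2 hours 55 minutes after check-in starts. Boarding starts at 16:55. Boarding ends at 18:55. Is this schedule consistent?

Yes

The flight starts at 18:55 − 315 min = 13:40.
The flight ends at 13:40 + 20 min = 14:00.
So check-in starts at 14:00.
Boarding starts at 14:00 + 175 min = 16:55.
That matches the stated 16:55, so the schedule is consistent.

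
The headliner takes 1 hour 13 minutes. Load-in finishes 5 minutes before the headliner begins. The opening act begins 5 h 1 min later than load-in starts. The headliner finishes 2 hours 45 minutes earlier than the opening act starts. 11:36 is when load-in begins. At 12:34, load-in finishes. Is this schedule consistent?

Yes

The opening act starts at 11:36 + 301 min = 16:37.
The headliner ends at 16:37 − 165 min = 13:52.
The headliner starts at 13:52 − 73 min = 12:39.
Load-in ends at 12:39 − 5 min = 12:34.
That matches the stated 12:34, so the schedule is consistent.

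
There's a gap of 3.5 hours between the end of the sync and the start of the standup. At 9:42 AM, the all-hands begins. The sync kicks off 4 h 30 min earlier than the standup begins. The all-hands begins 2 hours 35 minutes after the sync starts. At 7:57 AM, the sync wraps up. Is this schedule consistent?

The standup starts at 7:57 AM + 210 min = 11:27 AM.
The sync starts at 11:27 AM − 270 min = 6:57 AM.
The all-hands starts at 6:57 AM + 155 min = 9:32 AM.
But the all-hands is also said to start at 9:42 AM — a 10-minute conflict.

No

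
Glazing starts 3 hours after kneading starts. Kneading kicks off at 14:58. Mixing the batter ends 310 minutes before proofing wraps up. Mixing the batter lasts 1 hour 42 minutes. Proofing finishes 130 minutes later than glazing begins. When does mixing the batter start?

Glazing starts at 14:58 + 180 min = 17:58.
Proofing ends at 17:58 + 130 min = 20:08.
Mixing the batter ends at 20:08 − 310 min = 14:58.
Mixing the batter starts at 14:58 − 102 min = 13:16.

13:16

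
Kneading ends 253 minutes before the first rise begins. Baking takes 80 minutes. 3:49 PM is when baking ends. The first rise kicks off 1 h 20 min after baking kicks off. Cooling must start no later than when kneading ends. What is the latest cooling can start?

11:36 AM

Baking starts at 3:49 PM − 80 min = 2:29 PM.
The first rise starts at 2:29 PM + 80 min = 3:49 PM.
Kneading ends at 3:49 PM − 253 min = 11:36 AM.
Cooling is bounded by kneading, so the latest it can start is 11:36 AM.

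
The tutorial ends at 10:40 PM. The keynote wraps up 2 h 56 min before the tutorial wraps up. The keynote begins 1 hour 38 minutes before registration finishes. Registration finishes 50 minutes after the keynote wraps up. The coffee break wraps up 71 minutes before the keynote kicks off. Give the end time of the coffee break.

5:45 PM

The keynote ends at 10:40 PM − 176 min = 7:44 PM.
Registration ends at 7:44 PM + 50 min = 8:34 PM.
The keynote starts at 8:34 PM − 98 min = 6:56 PM.
The coffee break ends at 6:56 PM − 71 min = 5:45 PM.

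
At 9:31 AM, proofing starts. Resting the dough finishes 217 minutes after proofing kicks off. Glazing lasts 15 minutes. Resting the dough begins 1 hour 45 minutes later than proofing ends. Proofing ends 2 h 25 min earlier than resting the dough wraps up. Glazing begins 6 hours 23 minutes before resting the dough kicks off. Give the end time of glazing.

Resting the dough ends at 9:31 AM + 217 min = 1:08 PM.
Proofing ends at 1:08 PM − 145 min = 10:43 AM.
Resting the dough starts at 10:43 AM + 105 min = 12:28 PM.
Glazing starts at 12:28 PM − 383 min = 6:05 AM.
Glazing ends at 6:05 AM + 15 min = 6:20 AM.

6:20 AM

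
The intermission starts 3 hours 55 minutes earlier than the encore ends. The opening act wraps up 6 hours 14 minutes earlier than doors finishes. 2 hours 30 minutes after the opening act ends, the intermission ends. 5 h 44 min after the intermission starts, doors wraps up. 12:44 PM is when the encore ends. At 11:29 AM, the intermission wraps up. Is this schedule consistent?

No

The intermission starts at 12:44 PM − 235 min = 8:49 AM.
Doors ends at 8:49 AM + 344 min = 2:33 PM.
The opening act ends at 2:33 PM − 374 min = 8:19 AM.
The intermission ends at 8:19 AM + 150 min = 10:49 AM.
But the intermission is also said to end at 11:29 AM — a 40-minute conflict.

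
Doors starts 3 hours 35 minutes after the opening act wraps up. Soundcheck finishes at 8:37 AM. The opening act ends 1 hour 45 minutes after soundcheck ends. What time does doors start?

The opening act ends at 8:37 AM + 105 min = 10:22 AM.
Doors starts at 10:22 AM + 215 min = 1:57 PM.

1:57 PM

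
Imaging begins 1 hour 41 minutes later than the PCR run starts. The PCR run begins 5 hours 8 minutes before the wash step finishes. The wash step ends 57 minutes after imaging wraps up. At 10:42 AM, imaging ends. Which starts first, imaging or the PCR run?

the PCR run

The wash step ends at 10:42 AM + 57 min = 11:39 AM.
The PCR run starts at 11:39 AM − 308 min = 6:31 AM.
Imaging starts at 6:31 AM + 101 min = 8:12 AM.
Imaging starts at 8:12 AM and the PCR run starts at 6:31 AM, so the PCR run is first.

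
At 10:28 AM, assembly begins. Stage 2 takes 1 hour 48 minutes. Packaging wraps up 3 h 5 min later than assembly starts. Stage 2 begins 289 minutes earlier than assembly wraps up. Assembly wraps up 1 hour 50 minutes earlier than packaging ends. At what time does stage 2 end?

Packaging ends at 10:28 AM + 185 min = 1:33 PM.
Assembly ends at 1:33 PM − 110 min = 11:43 AM.
Stage 2 starts at 11:43 AM − 289 min = 6:54 AM.
Stage 2 ends at 6:54 AM + 108 min = 8:42 AM.

8:42 AM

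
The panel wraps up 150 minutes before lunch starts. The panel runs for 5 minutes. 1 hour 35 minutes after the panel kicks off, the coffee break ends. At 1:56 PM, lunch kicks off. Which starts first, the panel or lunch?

the panel

The panel ends at 1:56 PM − 150 min = 11:26 AM.
The panel starts at 11:26 AM − 5 min = 11:21 AM.
The panel starts at 11:21 AM and lunch starts at 1:56 PM, so the panel is first.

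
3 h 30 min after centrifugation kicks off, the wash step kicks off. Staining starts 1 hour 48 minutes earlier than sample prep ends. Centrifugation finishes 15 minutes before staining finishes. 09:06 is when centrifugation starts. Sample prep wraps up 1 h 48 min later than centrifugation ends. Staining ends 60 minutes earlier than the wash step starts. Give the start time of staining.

The wash step starts at 09:06 + 210 min = 12:36.
Staining ends at 12:36 − 60 min = 11:36.
Centrifugation ends at 11:36 − 15 min = 11:21.
Sample prep ends at 11:21 + 108 min = 13:09.
Staining starts at 13:09 − 108 min = 11:21.

11:21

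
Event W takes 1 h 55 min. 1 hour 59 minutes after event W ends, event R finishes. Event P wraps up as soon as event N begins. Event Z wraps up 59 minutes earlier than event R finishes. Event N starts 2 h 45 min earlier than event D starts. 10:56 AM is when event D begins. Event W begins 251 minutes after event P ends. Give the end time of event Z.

3:17 PM

Event N starts at 10:56 AM − 165 min = 8:11 AM.
So event P ends at 8:11 AM.
Event W starts at 8:11 AM + 251 min = 12:22 PM.
Event W ends at 12:22 PM + 115 min = 2:17 PM.
Event R ends at 2:17 PM + 119 min = 4:16 PM.
Event Z ends at 4:16 PM − 59 min = 3:17 PM.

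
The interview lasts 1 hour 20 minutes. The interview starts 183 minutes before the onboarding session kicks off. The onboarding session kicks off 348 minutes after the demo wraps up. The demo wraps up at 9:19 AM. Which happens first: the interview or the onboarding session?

The onboarding session starts at 9:19 AM + 348 min = 3:07 PM.
The interview starts at 3:07 PM − 183 min = 12:04 PM.
The interview starts at 12:04 PM and the onboarding session starts at 3:07 PM, so the interview is first.

the interview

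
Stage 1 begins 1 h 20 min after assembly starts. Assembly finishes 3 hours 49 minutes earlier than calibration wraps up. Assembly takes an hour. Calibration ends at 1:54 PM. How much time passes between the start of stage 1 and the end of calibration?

Assembly ends at 1:54 PM − 229 min = 10:05 AM.
Assembly starts at 10:05 AM − 60 min = 9:05 AM.
Stage 1 starts at 9:05 AM + 80 min = 10:25 AM.
From 10:25 AM to 1:54 PM is 3 h 29 min.

3 h 29 min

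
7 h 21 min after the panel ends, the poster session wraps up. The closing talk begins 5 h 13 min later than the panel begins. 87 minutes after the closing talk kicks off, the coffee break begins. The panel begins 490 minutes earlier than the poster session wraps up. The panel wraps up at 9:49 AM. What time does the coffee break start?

3:40 PM

The poster session ends at 9:49 AM + 441 min = 5:10 PM.
The panel starts at 5:10 PM − 490 min = 9:00 AM.
The closing talk starts at 9:00 AM + 313 min = 2:13 PM.
The coffee break starts at 2:13 PM + 87 min = 3:40 PM.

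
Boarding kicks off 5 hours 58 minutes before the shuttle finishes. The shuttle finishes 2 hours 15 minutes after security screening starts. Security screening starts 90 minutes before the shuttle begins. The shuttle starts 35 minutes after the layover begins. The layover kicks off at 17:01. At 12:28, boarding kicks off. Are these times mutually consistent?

No

The shuttle starts at 17:01 + 35 min = 17:36.
Security screening starts at 17:36 − 90 min = 16:06.
The shuttle ends at 16:06 + 135 min = 18:21.
Boarding starts at 18:21 − 358 min = 12:23.
But boarding is also said to start at 12:28 — a 5-minute conflict.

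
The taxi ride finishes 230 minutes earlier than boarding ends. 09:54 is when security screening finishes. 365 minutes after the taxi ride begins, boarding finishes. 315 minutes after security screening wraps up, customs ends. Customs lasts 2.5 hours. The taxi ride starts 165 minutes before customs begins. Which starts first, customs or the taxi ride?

the taxi ride

Customs ends at 09:54 + 315 min = 15:09.
Customs starts at 15:09 − 150 min = 12:39.
The taxi ride starts at 12:39 − 165 min = 09:54.
Customs starts at 12:39 and the taxi ride starts at 09:54, so the taxi ride is first.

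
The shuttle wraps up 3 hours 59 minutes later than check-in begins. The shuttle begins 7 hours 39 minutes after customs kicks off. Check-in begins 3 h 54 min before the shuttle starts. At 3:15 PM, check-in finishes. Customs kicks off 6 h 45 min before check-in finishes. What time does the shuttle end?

Customs starts at 3:15 PM − 405 min = 8:30 AM.
The shuttle starts at 8:30 AM + 459 min = 4:09 PM.
Check-in starts at 4:09 PM − 234 min = 12:15 PM.
The shuttle ends at 12:15 PM + 239 min = 4:14 PM.

4:14 PM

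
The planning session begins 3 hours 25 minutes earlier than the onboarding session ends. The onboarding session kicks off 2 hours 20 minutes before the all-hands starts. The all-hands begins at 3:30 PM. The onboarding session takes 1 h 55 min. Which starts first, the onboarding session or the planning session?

the planning session

The onboarding session starts at 3:30 PM − 140 min = 1:10 PM.
The onboarding session ends at 1:10 PM + 115 min = 3:05 PM.
The planning session starts at 3:05 PM − 205 min = 11:40 AM.
The onboarding session starts at 1:10 PM and the planning session starts at 11:40 AM, so the planning session is first.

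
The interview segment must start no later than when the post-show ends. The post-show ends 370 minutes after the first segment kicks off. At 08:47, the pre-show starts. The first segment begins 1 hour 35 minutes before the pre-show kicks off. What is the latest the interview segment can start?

The first segment starts at 08:47 − 95 min = 07:12.
The post-show ends at 07:12 + 370 min = 13:22.
The interview segment is bounded by the post-show, so the latest it can start is 13:22.

13:22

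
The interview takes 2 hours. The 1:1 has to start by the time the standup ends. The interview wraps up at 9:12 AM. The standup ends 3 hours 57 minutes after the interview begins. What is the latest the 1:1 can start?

The interview starts at 9:12 AM − 120 min = 7:12 AM.
The standup ends at 7:12 AM + 237 min = 11:09 AM.
The 1:1 is bounded by the standup, so the latest it can start is 11:09 AM.

11:09 AM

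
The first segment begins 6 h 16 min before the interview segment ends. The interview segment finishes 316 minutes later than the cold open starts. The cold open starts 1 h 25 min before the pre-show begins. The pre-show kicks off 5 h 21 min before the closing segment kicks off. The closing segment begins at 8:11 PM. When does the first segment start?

12:25 PM

The pre-show starts at 8:11 PM − 321 min = 2:50 PM.
The cold open starts at 2:50 PM − 85 min = 1:25 PM.
The interview segment ends at 1:25 PM + 316 min = 6:41 PM.
The first segment starts at 6:41 PM − 376 min = 12:25 PM.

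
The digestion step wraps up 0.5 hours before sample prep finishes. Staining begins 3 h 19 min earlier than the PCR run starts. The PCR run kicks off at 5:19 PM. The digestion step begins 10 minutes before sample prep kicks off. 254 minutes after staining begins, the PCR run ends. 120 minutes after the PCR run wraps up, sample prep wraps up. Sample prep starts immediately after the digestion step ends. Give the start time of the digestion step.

7:34 PM

Staining starts at 5:19 PM − 199 min = 2:00 PM.
The PCR run ends at 2:00 PM + 254 min = 6:14 PM.
Sample prep ends at 6:14 PM + 120 min = 8:14 PM.
The digestion step ends at 8:14 PM − 30 min = 7:44 PM.
So sample prep starts at 7:44 PM.
The digestion step starts at 7:44 PM − 10 min = 7:34 PM.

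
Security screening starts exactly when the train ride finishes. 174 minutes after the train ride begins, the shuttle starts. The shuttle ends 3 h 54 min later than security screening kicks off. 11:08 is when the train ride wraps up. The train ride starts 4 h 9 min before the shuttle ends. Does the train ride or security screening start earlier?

Security screening starts at 11:08.
The shuttle ends at 11:08 + 234 min = 15:02.
The train ride starts at 15:02 − 249 min = 10:53.
The train ride starts at 10:53 and security screening starts at 11:08, so the train ride is first.

the train ride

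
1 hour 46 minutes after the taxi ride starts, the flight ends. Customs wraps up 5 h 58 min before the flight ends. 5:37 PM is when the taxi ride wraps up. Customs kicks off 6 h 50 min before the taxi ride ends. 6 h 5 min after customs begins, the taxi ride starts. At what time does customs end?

12:40 PM

Customs starts at 5:37 PM − 410 min = 10:47 AM.
The taxi ride starts at 10:47 AM + 365 min = 4:52 PM.
The flight ends at 4:52 PM + 106 min = 6:38 PM.
Customs ends at 6:38 PM − 358 min = 12:40 PM.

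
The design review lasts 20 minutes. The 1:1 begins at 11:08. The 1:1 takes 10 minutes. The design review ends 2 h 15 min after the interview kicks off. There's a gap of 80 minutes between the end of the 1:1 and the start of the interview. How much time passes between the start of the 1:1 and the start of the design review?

205 minutes

The 1:1 ends at 11:08 + 10 min = 11:18.
The interview starts at 11:18 + 80 min = 12:38.
The design review ends at 12:38 + 135 min = 14:53.
The design review starts at 14:53 − 20 min = 14:33.
From 11:08 to 14:33 is 205 minutes.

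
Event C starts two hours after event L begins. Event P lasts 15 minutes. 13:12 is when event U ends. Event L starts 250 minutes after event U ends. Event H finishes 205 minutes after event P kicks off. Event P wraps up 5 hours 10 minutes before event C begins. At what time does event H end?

17:22

Event L starts at 13:12 + 250 min = 17:22.
Event C starts at 17:22 + 120 min = 19:22.
Event P ends at 19:22 − 310 min = 14:12.
Event P starts at 14:12 − 15 min = 13:57.
Event H ends at 13:57 + 205 min = 17:22.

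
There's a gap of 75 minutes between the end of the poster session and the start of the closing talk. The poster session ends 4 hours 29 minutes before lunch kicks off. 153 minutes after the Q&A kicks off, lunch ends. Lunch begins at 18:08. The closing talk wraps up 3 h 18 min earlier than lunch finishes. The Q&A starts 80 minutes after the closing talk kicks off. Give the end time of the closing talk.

15:29

The poster session ends at 18:08 − 269 min = 13:39.
The closing talk starts at 13:39 + 75 min = 14:54.
The Q&A starts at 14:54 + 80 min = 16:14.
Lunch ends at 16:14 + 153 min = 18:47.
The closing talk ends at 18:47 − 198 min = 15:29.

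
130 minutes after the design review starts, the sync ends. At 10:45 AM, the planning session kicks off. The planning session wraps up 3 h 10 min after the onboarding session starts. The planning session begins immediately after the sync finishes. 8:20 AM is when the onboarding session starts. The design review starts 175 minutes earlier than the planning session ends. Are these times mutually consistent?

The planning session ends at 8:20 AM + 190 min = 11:30 AM.
The design review starts at 11:30 AM − 175 min = 8:35 AM.
The sync ends at 8:35 AM + 130 min = 10:45 AM.
So the planning session starts at 10:45 AM.
That matches the stated 10:45 AM, so the schedule is consistent.

Yes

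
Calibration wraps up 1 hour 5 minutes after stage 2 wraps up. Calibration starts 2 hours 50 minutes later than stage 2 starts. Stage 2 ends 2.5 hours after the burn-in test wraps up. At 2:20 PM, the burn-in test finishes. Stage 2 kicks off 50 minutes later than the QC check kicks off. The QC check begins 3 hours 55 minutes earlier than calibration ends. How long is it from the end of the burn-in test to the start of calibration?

3 hours 20 minutes

Stage 2 ends at 2:20 PM + 150 min = 4:50 PM.
Calibration ends at 4:50 PM + 65 min = 5:55 PM.
The QC check starts at 5:55 PM − 235 min = 2:00 PM.
Stage 2 starts at 2:00 PM + 50 min = 2:50 PM.
Calibration starts at 2:50 PM + 170 min = 5:40 PM.
From 2:20 PM to 5:40 PM is 3 hours 20 minutes.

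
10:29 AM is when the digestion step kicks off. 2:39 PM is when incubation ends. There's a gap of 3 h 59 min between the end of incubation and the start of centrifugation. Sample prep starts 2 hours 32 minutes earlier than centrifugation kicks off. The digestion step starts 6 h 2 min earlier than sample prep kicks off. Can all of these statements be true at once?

Centrifugation starts at 2:39 PM + 239 min = 6:38 PM.
Sample prep starts at 6:38 PM − 152 min = 4:06 PM.
The digestion step starts at 4:06 PM − 362 min = 10:04 AM.
But the digestion step is also said to start at 10:29 AM — a 25-minute conflict.

No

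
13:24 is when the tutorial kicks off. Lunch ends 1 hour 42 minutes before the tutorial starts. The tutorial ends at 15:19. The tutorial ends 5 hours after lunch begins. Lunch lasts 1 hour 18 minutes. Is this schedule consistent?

Lunch ends at 13:24 − 102 min = 11:42.
Lunch starts at 11:42 − 78 min = 10:24.
The tutorial ends at 10:24 + 300 min = 15:24.
But the tutorial is also said to end at 15:19 — a 5-minute conflict.

No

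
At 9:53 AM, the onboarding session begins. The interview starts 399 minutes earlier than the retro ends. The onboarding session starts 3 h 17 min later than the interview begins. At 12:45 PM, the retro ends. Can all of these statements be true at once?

The interview starts at 12:45 PM − 399 min = 6:06 AM.
The onboarding session starts at 6:06 AM + 197 min = 9:23 AM.
But the onboarding session is also said to start at 9:53 AM — a 30-minute conflict.

No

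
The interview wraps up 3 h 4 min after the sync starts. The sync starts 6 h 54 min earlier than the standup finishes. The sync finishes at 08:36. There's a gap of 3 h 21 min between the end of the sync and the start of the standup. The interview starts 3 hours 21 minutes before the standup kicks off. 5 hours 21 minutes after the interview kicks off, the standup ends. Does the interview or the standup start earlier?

The standup starts at 08:36 + 201 min = 11:57.
The interview starts at 11:57 − 201 min = 08:36.
The interview starts at 08:36 and the standup starts at 11:57, so the interview is first.

the interview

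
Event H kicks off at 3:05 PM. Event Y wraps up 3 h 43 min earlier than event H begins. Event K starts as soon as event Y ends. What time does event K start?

11:22 AM

Event Y ends at 3:05 PM − 223 min = 11:22 AM.
So event K starts at 11:22 AM.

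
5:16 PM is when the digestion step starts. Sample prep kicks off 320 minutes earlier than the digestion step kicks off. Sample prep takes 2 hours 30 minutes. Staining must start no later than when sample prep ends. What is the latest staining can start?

2:26 PM

Sample prep starts at 5:16 PM − 320 min = 11:56 AM.
Sample prep ends at 11:56 AM + 150 min = 2:26 PM.
Staining is bounded by sample prep, so the latest it can start is 2:26 PM.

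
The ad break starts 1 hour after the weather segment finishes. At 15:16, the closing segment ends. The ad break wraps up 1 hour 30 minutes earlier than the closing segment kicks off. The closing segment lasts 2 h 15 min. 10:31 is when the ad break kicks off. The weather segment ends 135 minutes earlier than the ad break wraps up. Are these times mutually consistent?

No

The closing segment starts at 15:16 − 135 min = 13:01.
The ad break ends at 13:01 − 90 min = 11:31.
The weather segment ends at 11:31 − 135 min = 09:16.
The ad break starts at 09:16 + 60 min = 10:16.
But the ad break is also said to start at 10:31 — a 15-minute conflict.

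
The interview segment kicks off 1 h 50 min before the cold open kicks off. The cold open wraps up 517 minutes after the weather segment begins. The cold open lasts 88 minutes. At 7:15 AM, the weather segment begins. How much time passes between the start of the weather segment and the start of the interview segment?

The cold open ends at 7:15 AM + 517 min = 3:52 PM.
The cold open starts at 3:52 PM − 88 min = 2:24 PM.
The interview segment starts at 2:24 PM − 110 min = 12:34 PM.
From 7:15 AM to 12:34 PM is 5 h 19 min.

5 h 19 min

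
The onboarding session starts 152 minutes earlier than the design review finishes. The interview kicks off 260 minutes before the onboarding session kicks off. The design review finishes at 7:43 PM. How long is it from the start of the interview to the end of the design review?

The onboarding session starts at 7:43 PM − 152 min = 5:11 PM.
The interview starts at 5:11 PM − 260 min = 12:51 PM.
From 12:51 PM to 7:43 PM is 412 minutes.

412 minutes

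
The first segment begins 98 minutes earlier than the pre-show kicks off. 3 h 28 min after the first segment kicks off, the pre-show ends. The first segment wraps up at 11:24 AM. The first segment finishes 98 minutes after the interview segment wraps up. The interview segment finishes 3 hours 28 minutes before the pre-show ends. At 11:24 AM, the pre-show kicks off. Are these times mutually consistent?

The first segment starts at 11:24 AM − 98 min = 9:46 AM.
The pre-show ends at 9:46 AM + 208 min = 1:14 PM.
The interview segment ends at 1:14 PM − 208 min = 9:46 AM.
The first segment ends at 9:46 AM + 98 min = 11:24 AM.
That matches the stated 11:24 AM, so the schedule is consistent.

Yes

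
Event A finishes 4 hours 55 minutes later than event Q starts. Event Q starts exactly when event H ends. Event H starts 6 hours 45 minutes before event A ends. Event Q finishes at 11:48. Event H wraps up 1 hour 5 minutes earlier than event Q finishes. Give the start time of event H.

Event H ends at 11:48 − 65 min = 10:43.
So event Q starts at 10:43.
Event A ends at 10:43 + 295 min = 15:38.
Event H starts at 15:38 − 405 min = 08:53.

08:53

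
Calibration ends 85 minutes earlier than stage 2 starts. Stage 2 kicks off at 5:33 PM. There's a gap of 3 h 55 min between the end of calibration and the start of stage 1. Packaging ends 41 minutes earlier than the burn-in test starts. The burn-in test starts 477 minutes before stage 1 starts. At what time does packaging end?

11:25 AM

Calibration ends at 5:33 PM − 85 min = 4:08 PM.
Stage 1 starts at 4:08 PM + 235 min = 8:03 PM.
The burn-in test starts at 8:03 PM − 477 min = 12:06 PM.
Packaging ends at 12:06 PM − 41 min = 11:25 AM.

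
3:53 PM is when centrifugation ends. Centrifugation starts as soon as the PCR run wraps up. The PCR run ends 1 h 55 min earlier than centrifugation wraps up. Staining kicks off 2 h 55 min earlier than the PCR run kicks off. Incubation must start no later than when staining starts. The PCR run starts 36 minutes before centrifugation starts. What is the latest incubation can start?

The PCR run ends at 3:53 PM − 115 min = 1:58 PM.
So centrifugation starts at 1:58 PM.
The PCR run starts at 1:58 PM − 36 min = 1:22 PM.
Staining starts at 1:22 PM − 175 min = 10:27 AM.
Incubation is bounded by staining, so the latest it can start is 10:27 AM.

10:27 AM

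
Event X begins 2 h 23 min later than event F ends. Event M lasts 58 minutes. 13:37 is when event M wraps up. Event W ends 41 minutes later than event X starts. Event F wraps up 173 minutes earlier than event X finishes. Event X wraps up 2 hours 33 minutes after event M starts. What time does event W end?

15:23

Event M starts at 13:37 − 58 min = 12:39.
Event X ends at 12:39 + 153 min = 15:12.
Event F ends at 15:12 − 173 min = 12:19.
Event X starts at 12:19 + 143 min = 14:42.
Event W ends at 14:42 + 41 min = 15:23.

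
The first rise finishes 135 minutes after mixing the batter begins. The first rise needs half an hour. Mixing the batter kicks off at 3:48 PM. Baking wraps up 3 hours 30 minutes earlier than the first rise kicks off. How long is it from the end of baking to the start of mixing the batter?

The first rise ends at 3:48 PM + 135 min = 6:03 PM.
The first rise starts at 6:03 PM − 30 min = 5:33 PM.
Baking ends at 5:33 PM − 210 min = 2:03 PM.
From 2:03 PM to 3:48 PM is 1 h 45 min.

1 h 45 min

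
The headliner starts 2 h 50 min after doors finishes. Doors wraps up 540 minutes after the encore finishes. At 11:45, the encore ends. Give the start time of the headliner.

23:35

Doors ends at 11:45 + 540 min = 20:45.
The headliner starts at 20:45 + 170 min = 23:35.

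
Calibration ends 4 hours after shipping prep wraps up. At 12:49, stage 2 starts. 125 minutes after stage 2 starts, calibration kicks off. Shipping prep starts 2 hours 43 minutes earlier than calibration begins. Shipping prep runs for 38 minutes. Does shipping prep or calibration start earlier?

Calibration starts at 12:49 + 125 min = 14:54.
Shipping prep starts at 14:54 − 163 min = 12:11.
Shipping prep starts at 12:11 and calibration starts at 14:54, so shipping prep is first.

shipping prep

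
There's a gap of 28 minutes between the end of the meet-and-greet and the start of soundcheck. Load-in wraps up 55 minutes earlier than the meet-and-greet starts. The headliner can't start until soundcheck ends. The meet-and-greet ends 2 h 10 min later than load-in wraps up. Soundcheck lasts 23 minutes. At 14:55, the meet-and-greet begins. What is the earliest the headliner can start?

Load-in ends at 14:55 − 55 min = 14:00.
The meet-and-greet ends at 14:00 + 130 min = 16:10.
Soundcheck starts at 16:10 + 28 min = 16:38.
Soundcheck ends at 16:38 + 23 min = 17:01.
The headliner is bounded by soundcheck, so the earliest it can start is 17:01.

17:01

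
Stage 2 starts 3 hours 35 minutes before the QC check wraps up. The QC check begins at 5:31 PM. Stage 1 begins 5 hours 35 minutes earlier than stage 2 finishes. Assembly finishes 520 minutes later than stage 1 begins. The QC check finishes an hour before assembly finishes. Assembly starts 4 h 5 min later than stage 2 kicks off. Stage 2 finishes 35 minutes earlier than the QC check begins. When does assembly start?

Stage 2 ends at 5:31 PM − 35 min = 4:56 PM.
Stage 1 starts at 4:56 PM − 335 min = 11:21 AM.
Assembly ends at 11:21 AM + 520 min = 8:01 PM.
The QC check ends at 8:01 PM − 60 min = 7:01 PM.
Stage 2 starts at 7:01 PM − 215 min = 3:26 PM.
Assembly starts at 3:26 PM + 245 min = 7:31 PM.

7:31 PM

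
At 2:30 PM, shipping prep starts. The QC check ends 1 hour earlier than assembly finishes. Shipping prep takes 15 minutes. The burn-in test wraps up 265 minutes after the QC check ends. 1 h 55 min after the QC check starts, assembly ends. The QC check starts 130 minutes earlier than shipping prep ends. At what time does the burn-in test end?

Shipping prep ends at 2:30 PM + 15 min = 2:45 PM.
The QC check starts at 2:45 PM − 130 min = 12:35 PM.
Assembly ends at 12:35 PM + 115 min = 2:30 PM.
The QC check ends at 2:30 PM − 60 min = 1:30 PM.
The burn-in test ends at 1:30 PM + 265 min = 5:55 PM.

5:55 PM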